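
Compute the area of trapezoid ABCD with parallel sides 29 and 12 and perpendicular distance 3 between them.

A trapezoid's area equals the midsegment times the height.
The midsegment is (29 + 12) / 2 = 41/2.
Area = 41/2 * 3 = 123/2.

123/2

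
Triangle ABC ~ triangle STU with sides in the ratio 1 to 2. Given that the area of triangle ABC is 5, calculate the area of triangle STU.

For similar figures, the area ratio equals the square of the side ratio.
Side ratio (ABC to STU) = 1:2, so area ratio = 1^2:2^2 = 1:4.
If the area of ABC is 5, then the area of STU = 5 * (4/1) = 20.

20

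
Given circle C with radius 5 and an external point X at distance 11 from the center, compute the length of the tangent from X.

The tangent, radius, and line from the external point to the center form a right triangle.
The right angle is where the tangent meets the radius.
By the Pythagorean theorem: tangent² + 5² = 11²
tangent² = 121 - 25 = 96
tangent = 4*sqrt(6)

4*sqrt(6)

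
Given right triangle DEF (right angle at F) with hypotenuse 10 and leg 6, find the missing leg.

By the Pythagorean theorem: EF^2 = DE^2 - DF^2
EF^2 = 10^2 - 6^2 = 100 - 36 = 64
EF = sqrt(64) = 8

8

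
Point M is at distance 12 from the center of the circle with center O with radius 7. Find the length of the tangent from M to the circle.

Let T be the point of tangency. Then OT ⊥ MT (radius ⊥ tangent).
In right triangle OTM: OM² = OT² + MT²
12² = 7² + MT²
MT² = 95, MT = sqrt(95)

sqrt(95)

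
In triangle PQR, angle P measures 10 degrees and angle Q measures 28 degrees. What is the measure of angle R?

By the triangle angle sum property, the three interior angles of any triangle add up to 180°.
We know angle P = 10° and angle Q = 28°, so their sum is 38°.
Therefore angle R = 180° - 38° = 142°.

142 degrees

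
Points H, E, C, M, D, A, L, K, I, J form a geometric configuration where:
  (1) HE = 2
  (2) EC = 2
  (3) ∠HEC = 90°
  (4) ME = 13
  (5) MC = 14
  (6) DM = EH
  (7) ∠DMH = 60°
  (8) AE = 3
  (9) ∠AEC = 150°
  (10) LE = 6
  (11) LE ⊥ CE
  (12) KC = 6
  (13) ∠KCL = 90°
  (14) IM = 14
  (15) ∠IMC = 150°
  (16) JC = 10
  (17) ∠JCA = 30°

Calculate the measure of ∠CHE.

Step 1: By the law of cosines on triangle HEC: HC² = 2² + 2² − 2·2·2·cos(90°) = 8, so HC = 2·√2.
Step 2: By the inverse law of cosines on triangle CHE: cos(∠CHE) = ((2·√2)² + 2² − 2²) / (2·2·√2·2) = 8/11.31 = 0.7071, so ∠CHE = 45°.

Therefore, the measure of angle ∠CHE = 45°.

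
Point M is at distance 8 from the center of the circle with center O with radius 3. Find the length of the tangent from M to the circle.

The tangent, radius, and line from the external point to the center form a right triangle.
The right angle is where the tangent meets the radius.
By the Pythagorean theorem: tangent² + 3² = 8²
tangent² = 64 - 9 = 55
tangent = sqrt(55)

sqrt(55)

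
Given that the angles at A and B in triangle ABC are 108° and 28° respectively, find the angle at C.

The interior angles sum to 180°: angle C = 180 - 108 - 28 = 44°.
The triangle is obtuse (angles 108°, 28°, 44°).

44 degrees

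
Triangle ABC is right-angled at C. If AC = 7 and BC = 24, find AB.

By the Pythagorean theorem: AB^2 = AC^2 + BC^2
AB^2 = 7^2 + 24^2 = 49 + 576 = 625
AB = sqrt(625) = 25

25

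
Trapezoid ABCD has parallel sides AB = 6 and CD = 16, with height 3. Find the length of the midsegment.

The midsegment (median) of a trapezoid connects the midpoints of the non-parallel sides.
Its length is the average of the two bases: (6 + 16) / 2 = 11.

11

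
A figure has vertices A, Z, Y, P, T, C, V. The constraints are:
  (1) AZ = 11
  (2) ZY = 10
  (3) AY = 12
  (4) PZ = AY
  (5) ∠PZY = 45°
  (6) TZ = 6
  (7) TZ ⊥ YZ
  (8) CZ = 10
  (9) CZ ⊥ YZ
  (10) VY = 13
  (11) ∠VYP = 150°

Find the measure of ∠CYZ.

Step 1: By the law of cosines on triangle YZC: YC² = 10² + 10² − 2·10·10·cos(90°) = 200, so YC = 10·√2.
Step 2: By the inverse law of cosines on triangle CYZ: cos(∠CYZ) = ((10·√2)² + 10² − 10²) / (2·10·√2·10) = 200/282.84 = 0.7071, so ∠CYZ = 45°.

Therefore, the measure of angle ∠CYZ = 45°.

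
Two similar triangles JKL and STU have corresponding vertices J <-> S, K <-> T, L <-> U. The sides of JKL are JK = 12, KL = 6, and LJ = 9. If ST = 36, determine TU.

Since the triangles are similar, the ratio of corresponding sides is constant.
Scale factor k = ST / JK = 36 / 12 = 3
TU = k * KL = 3 * 6 = 18

18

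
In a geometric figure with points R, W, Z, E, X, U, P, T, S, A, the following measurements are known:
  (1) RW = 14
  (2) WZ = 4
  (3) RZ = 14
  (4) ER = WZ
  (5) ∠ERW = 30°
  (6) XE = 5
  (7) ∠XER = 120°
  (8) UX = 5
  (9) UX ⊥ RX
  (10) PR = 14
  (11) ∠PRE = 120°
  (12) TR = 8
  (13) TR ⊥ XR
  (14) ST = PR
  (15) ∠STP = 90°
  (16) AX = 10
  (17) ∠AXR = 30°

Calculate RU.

From the given relations: ER = WZ = 4.
Step 1: By the law of cosines on triangle XER: XR² = 5² + 4² − 2·5·4·cos(120°) = 61, so XR = √61.
Step 2: By the law of cosines on triangle RXU: RU² = √61² + 5² − 2·√61·5·cos(90°) = 86, so RU = √86.

Therefore, the length of RU = √86.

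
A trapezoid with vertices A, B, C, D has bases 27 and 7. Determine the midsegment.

The midsegment (median) of a trapezoid connects the midpoints of the non-parallel sides.
Its length is the average of the two bases: (27 + 7) / 2 = 17.

17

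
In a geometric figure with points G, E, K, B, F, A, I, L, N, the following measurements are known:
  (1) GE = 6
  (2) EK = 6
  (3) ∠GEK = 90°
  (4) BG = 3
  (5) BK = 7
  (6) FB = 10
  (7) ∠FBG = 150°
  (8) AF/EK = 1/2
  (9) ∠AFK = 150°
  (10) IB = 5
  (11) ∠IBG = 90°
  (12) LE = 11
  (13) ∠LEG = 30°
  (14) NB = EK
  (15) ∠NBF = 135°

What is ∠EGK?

Step 1: By the law of cosines on triangle GEK: GK² = 6² + 6² − 2·6·6·cos(90°) = 72, so GK = 6·√2.
Step 2: By the inverse law of cosines on triangle EGK: cos(∠EGK) = (6² + (6·√2)² − 6²) / (2·6·6·√2) = 72/101.82 = 0.7071, so ∠EGK = 45°.

Therefore, the measure of angle ∠EGK = 45°.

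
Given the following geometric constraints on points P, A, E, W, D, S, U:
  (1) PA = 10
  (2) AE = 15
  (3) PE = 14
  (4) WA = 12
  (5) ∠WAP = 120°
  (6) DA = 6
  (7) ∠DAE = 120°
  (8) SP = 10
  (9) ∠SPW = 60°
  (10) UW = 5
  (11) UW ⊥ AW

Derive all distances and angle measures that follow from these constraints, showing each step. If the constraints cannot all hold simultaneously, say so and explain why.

The constraints are consistent.

Step 1: From PA = 10, AW = 12, and ∠PAW = 120°, by the law of cosines:
  PW² = PA² + AW² - 2·PA·AW·cos(120°) = 100 + 144 + 120 = 364
  PW = 2·√91

Step 2: From AW = 12, WU = 5, and ∠AWU = 90°, by the law of cosines:
  AU² = AW² + WU² - 2·AW·WU·cos(90°) = 144 + 25 - 0 = 169
  AU = 13

Step 3: From EA = 15, AD = 6, and ∠EAD = 120°, by the law of cosines:
  ED² = EA² + AD² - 2·EA·AD·cos(120°) = 225 + 36 + 90 = 351
  ED = 3·√39

Step 4: From PA = 10, PE = 14, AE = 15, by the inverse law of cosines:
  cos(∠APE) = (PA² + PE² - AE²) / (2·PA·PE)
  ∠APE = 75.31°

Step 5: From AE = 15, AP = 10, EP = 14, by the inverse law of cosines:
  cos(∠EAP) = (AE² + AP² - EP²) / (2·AE·AP)
  ∠EAP = 64.53°

Step 6: From EA = 15, EP = 14, AP = 10, by the inverse law of cosines:
  cos(∠AEP) = (EA² + EP² - AP²) / (2·EA·EP)
  ∠AEP = 40.16°

Step 7: From WP = 2·√91, PS = 10, and ∠WPS = 60°, by the law of cosines:
  WS² = WP² + PS² - 2·WP·PS·cos(60°) = 364 + 100 - 190.8 = 273.2
  WS ≈ 16.53

Step 8: From PA = 10, PW = 2·√91, AW = 12, by the inverse law of cosines:
  cos(∠APW) = (PA² + PW² - AW²) / (2·PA·PW)
  ∠APW = 33°

Step 9: From AU = 13, AW = 12, UW = 5, by the inverse law of cosines:
  cos(∠UAW) = (AU² + AW² - UW²) / (2·AU·AW)
  ∠UAW = 22.62°

Step 10: From EA = 15, ED = 3·√39, AD = 6, by the inverse law of cosines:
  cos(∠AED) = (EA² + ED² - AD²) / (2·EA·ED)
  ∠AED = 16.1°

Step 11: From WA = 12, WP = 2·√91, AP = 10, by the inverse law of cosines:
  cos(∠AWP) = (WA² + WP² - AP²) / (2·WA·WP)
  ∠AWP = 27°

Step 12: From DA = 6, DE = 3·√39, AE = 15, by the inverse law of cosines:
  cos(∠ADE) = (DA² + DE² - AE²) / (2·DA·DE)
  ∠ADE = 43.9°

Step 13: From UA = 13, UW = 5, AW = 12, by the inverse law of cosines:
  cos(∠AUW) = (UA² + UW² - AW²) / (2·UA·UW)
  ∠AUW = 67.38°

Step 14: From WP = 2·√91, WS = 16.53, PS = 10, by the inverse law of cosines:
  cos(∠PWS) = (WP² + WS² - PS²) / (2·WP·WS)
  ∠PWS = 31.6°

Step 15: From SP = 10, SW = 16.53, PW = 2·√91, by the inverse law of cosines:
  cos(∠PSW) = (SP² + SW² - PW²) / (2·SP·SW)
  ∠PSW = 88.4°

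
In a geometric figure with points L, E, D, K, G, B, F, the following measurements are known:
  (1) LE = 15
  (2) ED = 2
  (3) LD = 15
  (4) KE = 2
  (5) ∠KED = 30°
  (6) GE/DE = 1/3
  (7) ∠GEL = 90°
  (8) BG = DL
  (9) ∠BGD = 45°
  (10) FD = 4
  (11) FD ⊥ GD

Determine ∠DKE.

Step 1: By the law of cosines on triangle KED: KD² = 2² + 2² − 2·2·2·cos(30°) = 1.07, so KD ≈ 1.04.
Step 2: By the inverse law of cosines on triangle DKE: cos(∠DKE) = (1.04² + 2² − 2²) / (2·1.04·2) = 1.07/4.14 = 0.2588, so ∠DKE = 75°.

Therefore, the measure of angle ∠DKE = 75°.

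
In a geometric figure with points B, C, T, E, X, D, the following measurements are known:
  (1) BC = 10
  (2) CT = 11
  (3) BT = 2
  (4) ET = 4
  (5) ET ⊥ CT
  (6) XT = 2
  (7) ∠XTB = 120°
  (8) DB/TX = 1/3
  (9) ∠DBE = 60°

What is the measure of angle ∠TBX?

Step 1: By the law of cosines on triangle BTX: BX² = 2² + 2² − 2·2·2·cos(120°) = 12, so BX = 2·√3.
Step 2: By the inverse law of cosines on triangle TBX: cos(∠TBX) = (2² + (2·√3)² − 2²) / (2·2·2·√3) = 12/13.86 = 0.866, so ∠TBX = 30°.

Therefore, the measure of angle ∠TBX = 30°.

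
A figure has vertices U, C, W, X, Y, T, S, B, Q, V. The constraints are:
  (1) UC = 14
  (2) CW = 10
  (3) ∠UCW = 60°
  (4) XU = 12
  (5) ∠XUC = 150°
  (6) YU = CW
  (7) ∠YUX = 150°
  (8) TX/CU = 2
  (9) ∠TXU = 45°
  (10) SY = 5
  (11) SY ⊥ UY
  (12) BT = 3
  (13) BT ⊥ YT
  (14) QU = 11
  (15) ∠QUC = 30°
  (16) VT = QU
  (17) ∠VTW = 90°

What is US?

From the given relations: YU = CW = 10.
Step 1: By the law of cosines on triangle UYS: US² = 10² + 5² − 2·10·5·cos(90°) = 125, so US = 5·√5.

Therefore, the length of US = 5·√5.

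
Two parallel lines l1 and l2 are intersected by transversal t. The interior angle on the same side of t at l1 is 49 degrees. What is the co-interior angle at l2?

Co-interior angles sum to 180: 180 - 49 = 131 degrees.

131 degrees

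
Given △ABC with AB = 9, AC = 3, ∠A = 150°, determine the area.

Area = (1/2) * AB * AC * sin(A)
Area = (1/2) * 9 * 3 * sin(150°)
Area = (1/2) * 9 * 3 * 1/2
Area = 27/4

27/4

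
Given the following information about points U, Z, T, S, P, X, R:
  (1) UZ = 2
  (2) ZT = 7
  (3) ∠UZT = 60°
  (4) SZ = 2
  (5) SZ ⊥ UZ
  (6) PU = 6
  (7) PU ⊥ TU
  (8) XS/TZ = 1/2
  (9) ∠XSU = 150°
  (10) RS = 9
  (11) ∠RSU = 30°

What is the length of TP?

Step 1: By the law of cosines on triangle UZT: UT² = 2² + 7² − 2·2·7·cos(60°) = 39, so UT = √39.
Step 2: By the law of cosines on triangle TUP: TP² = √39² + 6² − 2·√39·6·cos(90°) = 75, so TP = 5·√3.

Therefore, the length of TP = 5·√3.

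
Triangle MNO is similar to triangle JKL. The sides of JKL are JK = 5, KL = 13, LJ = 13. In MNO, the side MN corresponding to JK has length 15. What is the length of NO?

k = 15/5 = 3. NO = 3 * 13 = 39.

39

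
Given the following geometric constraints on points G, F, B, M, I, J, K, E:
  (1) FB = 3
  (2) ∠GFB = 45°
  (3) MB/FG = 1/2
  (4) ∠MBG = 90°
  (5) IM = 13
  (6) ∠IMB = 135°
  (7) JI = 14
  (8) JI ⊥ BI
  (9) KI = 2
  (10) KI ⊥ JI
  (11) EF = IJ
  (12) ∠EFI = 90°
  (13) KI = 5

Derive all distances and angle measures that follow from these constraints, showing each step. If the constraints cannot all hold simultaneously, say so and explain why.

These constraints are not satisfiable: (9) KI = 2 and (13) KI = 5 assign two different lengths to the same segment. No planar figure meets all of them, so nothing further can be derived.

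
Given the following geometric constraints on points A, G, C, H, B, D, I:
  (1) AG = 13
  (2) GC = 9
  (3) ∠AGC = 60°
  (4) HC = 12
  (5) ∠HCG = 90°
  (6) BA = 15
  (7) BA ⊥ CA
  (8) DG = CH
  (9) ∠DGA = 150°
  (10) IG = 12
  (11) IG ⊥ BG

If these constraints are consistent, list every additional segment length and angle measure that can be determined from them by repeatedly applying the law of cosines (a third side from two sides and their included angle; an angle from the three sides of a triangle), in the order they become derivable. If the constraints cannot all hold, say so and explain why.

The constraints are consistent. Derivable facts, in order:
After 1 step:
- AC = √133
- AD ≈ 24.15
- GH = 15
After 2 steps:
- CB ≈ 18.92
- ∠ACG = 77.48°
- ∠ADG = 15.61°
- ∠CAG = 42.52°
- ∠CGH = 53.13°
- ∠CHG = 36.87°
- ∠DAG = 14.39°
After 3 steps:
- ∠ABC = 37.55°
- ∠ACB = 52.45°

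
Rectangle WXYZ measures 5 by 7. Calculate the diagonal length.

d = sqrt(5^2 + 7^2) = sqrt(74)

sqrt(74)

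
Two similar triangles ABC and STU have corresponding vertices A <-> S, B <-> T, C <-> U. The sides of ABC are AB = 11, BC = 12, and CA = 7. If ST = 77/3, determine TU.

Similar triangles have proportional sides. Setting up the proportion:
ST / AB = TU / BC
77/3 / 11 = TU / 12
TU = 12 * 77/3 / 11 = 28.

28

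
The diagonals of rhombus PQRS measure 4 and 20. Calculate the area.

The diagonals of a rhombus divide it into four right triangles.
Each triangle has legs 4/ 2 = 2 and 20/2 = 10, so each has area (1/2)*2*10 = 10.
Four such triangles give total area = (d1 * d2) / 2 = 40.

40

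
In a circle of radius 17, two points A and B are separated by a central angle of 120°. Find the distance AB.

Chord length = 2r sin(θ/2)
= 2 × 17 × sin(120°/2)
= 2 × 17 × sin(60°)
= 17*sqrt(3)

17*sqrt(3)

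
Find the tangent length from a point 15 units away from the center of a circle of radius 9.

Let T be the point of tangency. Then OT ⊥ MT (radius ⊥ tangent).
In right triangle OTM: OM² = OT² + MT²
15² = 9² + MT²
MT² = 144, MT = 12

12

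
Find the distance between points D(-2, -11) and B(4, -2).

d = sqrt((6)^2 + (9)^2) = sqrt(117) = 3*sqrt(13)

3*sqrt(13)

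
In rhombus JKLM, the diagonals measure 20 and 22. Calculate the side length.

The diagonals of a rhombus bisect each other at right angles.
Half-diagonals: 20/2 = 10 and 22/2 = 11
side = sqrt(10^2 + 11^2)
side = sqrt(100 + 121)
side = sqrt(221)

sqrt(221)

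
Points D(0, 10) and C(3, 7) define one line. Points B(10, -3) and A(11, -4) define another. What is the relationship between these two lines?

Slope of line 1: m1 = (7 - 10)/(3 - 0) = -3/3 = -1
Slope of line 2: m2 = (-4 - -3)/(11 - 10) = -1/1 = -1
m1 = m2, so the lines are parallel.

Parallel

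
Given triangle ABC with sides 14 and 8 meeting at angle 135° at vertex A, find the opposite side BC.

Law of cosines: BC^2 = 14^2 + 8^2 - 2(14)(8)cos(135°) = 112*sqrt(2) + 260, so BC = 2*sqrt(28*sqrt(2) + 65).

2*sqrt(28*sqrt(2) + 65)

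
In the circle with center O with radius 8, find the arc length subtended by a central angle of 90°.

The full circumference is 2πr = 2π(8) = 16*pi.
The arc spans 90° out of 360°, which is a fraction of 1/4.
Arc length = 16*pi × 1/4 = 4*pi.

4*pi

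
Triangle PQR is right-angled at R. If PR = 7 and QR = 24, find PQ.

By the Pythagorean theorem: PQ^2 = PR^2 + QR^2
PQ^2 = 7^2 + 24^2 = 49 + 576 = 625
PQ = sqrt(625) = 25

25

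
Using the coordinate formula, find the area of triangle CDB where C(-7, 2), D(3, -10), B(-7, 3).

The Shoelace formula computes the area from vertex coordinates by summing cross products.
For vertices (-7,2), (3,-10), (-7,3):
Signed sum = -7*-10 - 3*2 + 3*3 - -7*-10 + -7*2 - -7*3
= 64 + -61 + 7 = 10
Area = (1/2)|10| = 5.

5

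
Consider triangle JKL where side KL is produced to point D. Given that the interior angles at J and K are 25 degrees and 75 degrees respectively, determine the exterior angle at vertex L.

Exterior angle = 25 + 75 = 100 degrees (exterior angle theorem).

100 degrees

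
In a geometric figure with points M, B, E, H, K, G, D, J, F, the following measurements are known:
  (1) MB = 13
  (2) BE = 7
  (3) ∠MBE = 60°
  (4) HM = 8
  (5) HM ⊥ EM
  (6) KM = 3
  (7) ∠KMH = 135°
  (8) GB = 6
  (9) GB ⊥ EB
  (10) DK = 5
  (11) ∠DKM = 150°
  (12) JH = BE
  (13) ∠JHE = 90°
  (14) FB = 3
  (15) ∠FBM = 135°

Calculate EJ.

From the given relations: JH = BE = 7.
Step 1: By the law of cosines on triangle EBM: EM² = 7² + 13² − 2·7·13·cos(60°) = 127, so EM = √127.
Step 2: By the law of cosines on triangle EMH: EH² = √127² + 8² − 2·√127·8·cos(90°) = 191, so EH = √191.
Step 3: By the law of cosines on triangle EHJ: EJ² = √191² + 7² − 2·√191·7·cos(90°) = 240, so EJ = 4·√15.

Therefore, the length of EJ = 4·√15.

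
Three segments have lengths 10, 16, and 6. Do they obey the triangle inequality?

Check the triangle inequality: 10 + 6 = 16 ≤ 16.
Since the sum of two sides does not exceed the third, no triangle can be formed.

No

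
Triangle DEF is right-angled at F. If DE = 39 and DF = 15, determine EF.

EF = sqrt(39^2 - 15^2) = sqrt(1296) = 36

36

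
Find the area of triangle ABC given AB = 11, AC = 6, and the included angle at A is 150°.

Area = (1/2) * AB * AC * sin(A)
Area = (1/2) * 11 * 6 * sin(150°)
Area = (1/2) * 11 * 6 * 1/2
Area = 33/2

33/2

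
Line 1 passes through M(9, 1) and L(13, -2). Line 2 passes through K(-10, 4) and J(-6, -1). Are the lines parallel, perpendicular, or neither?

Slope of line 1: m1 = (-2 - 1)/(13 - 9) = -3/4 = -3/4
Slope of line 2: m2 = (-1 - 4)/(-6 - -10) = -5/4 = -5/4
m1 != m2 and m1*m2 = 15/16 != -1. Neither.

Neither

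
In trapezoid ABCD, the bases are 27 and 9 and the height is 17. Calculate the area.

Area = (27 + 9) * 17 / 2 = 612 / 2 = 306

306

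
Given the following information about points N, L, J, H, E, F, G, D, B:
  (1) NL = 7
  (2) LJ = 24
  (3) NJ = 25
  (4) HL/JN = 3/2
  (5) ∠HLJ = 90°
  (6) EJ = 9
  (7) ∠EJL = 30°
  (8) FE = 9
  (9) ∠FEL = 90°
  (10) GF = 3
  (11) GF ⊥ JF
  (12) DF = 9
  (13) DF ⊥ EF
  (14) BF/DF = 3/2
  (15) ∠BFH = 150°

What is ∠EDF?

Step 1: By the law of cosines on triangle DFE: DE² = 9² + 9² − 2·9·9·cos(90°) = 162, so DE = 9·√2.
Step 2: By the inverse law of cosines on triangle EDF: cos(∠EDF) = ((9·√2)² + 9² − 9²) / (2·9·√2·9) = 162/229.1 = 0.7071, so ∠EDF = 45°.

Therefore, the measure of angle ∠EDF = 45°.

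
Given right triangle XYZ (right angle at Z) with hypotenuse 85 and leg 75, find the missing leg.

By the Pythagorean theorem: YZ^2 = XY^2 - XZ^2
YZ^2 = 85^2 - 75^2 = 7225 - 5625 = 1600
YZ = sqrt(1600) = 40

40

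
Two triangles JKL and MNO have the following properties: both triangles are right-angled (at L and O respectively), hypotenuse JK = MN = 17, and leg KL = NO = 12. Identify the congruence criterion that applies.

Consider the given information: both triangles are right-angled (at L and O respectively), hypotenuse JK = MN = 17, and leg KL = NO = 12
This is not SSS or SAS: SSS requires all three pairs of sides, but we don't have that. SAS requires two sides and the included angle between them.
The correct criterion is HL. The hypotenuse and one leg of two right triangles are equal (Hypotenuse-Leg).

HL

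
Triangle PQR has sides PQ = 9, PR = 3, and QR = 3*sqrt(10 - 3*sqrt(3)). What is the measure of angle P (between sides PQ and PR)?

By the inverse law of cosines: cos(P) = (PQ² + PR² - QR²) / (2 × PQ × PR)
cos(P) = (9² + 3² - (3*sqrt(10 - 3*sqrt(3)))²) / (2 × 9 × 3)
cos(P) = (81 + 9 - (90 - 27*sqrt(3))) / 54
cos(P) = sqrt(3)/2
P = arccos(sqrt(3)/2) = 30°

30°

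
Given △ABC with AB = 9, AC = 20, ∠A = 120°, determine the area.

Area = (1/2)(9)(20) sin(120°) = (1/2)(9)(20)(sqrt(3)/2) = 45*sqrt(3)

45*sqrt(3)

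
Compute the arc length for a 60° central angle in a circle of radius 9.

Arc length = 2πr × θ/360
= 2π × 9 × 1/6
= 3*pi

3*pi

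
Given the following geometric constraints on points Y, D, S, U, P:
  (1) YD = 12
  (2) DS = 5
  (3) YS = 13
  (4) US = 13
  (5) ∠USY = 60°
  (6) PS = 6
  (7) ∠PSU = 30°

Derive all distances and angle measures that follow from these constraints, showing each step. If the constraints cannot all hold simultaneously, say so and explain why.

The constraints are consistent.

Step 1: From YS = 13, SU = 13, and ∠YSU = 60°, by the law of cosines:
  YU² = YS² + SU² - 2·YS·SU·cos(60°) = 169 + 169 - 169 = 169
  YU = 13

Step 2: From US = 13, SP = 6, and ∠USP = 30°, by the law of cosines:
  UP² = US² + SP² - 2·US·SP·cos(30°) = 169 + 36 - 135.1 = 69.9
  UP ≈ 8.36

Step 3: From YD = 12, YS = 13, DS = 5, by the inverse law of cosines:
  cos(∠DYS) = (YD² + YS² - DS²) / (2·YD·YS)
  ∠DYS = 22.62°

Step 4: From DS = 5, DY = 12, SY = 13, by the inverse law of cosines:
  cos(∠SDY) = (DS² + DY² - SY²) / (2·DS·DY)
  ∠SDY = 90°

Step 5: From SD = 5, SY = 13, DY = 12, by the inverse law of cosines:
  cos(∠DSY) = (SD² + SY² - DY²) / (2·SD·SY)
  ∠DSY = 67.38°

Step 6: From YS = 13, YU = 13, SU = 13, by the inverse law of cosines:
  cos(∠SYU) = (YS² + YU² - SU²) / (2·YS·YU)
  ∠SYU = 60°

Step 7: From UP = 8.36, US = 13, PS = 6, by the inverse law of cosines:
  cos(∠PUS) = (UP² + US² - PS²) / (2·UP·US)
  ∠PUS = 21.03°

Step 8: From US = 13, UY = 13, SY = 13, by the inverse law of cosines:
  cos(∠SUY) = (US² + UY² - SY²) / (2·US·UY)
  ∠SUY = 60°

Step 9: From PS = 6, PU = 8.36, SU = 13, by the inverse law of cosines:
  cos(∠SPU) = (PS² + PU² - SU²) / (2·PS·PU)
  ∠SPU = 128.97°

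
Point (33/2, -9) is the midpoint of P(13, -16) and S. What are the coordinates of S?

Using the midpoint formula: M = ((x1 + x2)/2, (y1 + y2)/2)
We know M = (33/2, -9) and P = (13, -16)
For x: 33/2 = (13 + x2)/2, so x2 = 2*33/2 - 13 = 20
For y: -9 = (-16 + y2)/2, so y2 = 2*-9 - -16 = -2
S = (20, -2)

(20, -2)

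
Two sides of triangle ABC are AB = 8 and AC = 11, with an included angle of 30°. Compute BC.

Law of cosines: BC^2 = 8^2 + 11^2 - 2(8)(11)cos(30°) = 185 - 88*sqrt(3), so BC = sqrt(185 - 88*sqrt(3)).

sqrt(185 - 88*sqrt(3))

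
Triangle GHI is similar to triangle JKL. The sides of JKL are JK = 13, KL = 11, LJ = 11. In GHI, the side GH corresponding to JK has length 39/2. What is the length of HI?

Similar triangles have proportional sides. Setting up the proportion:
GH / JK = HI / KL
39/2 / 13 = HI / 11
HI = 11 * 39/2 / 13 = 33/2.

33/2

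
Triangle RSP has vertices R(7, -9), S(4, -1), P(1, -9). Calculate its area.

The Shoelace formula computes the area from vertex coordinates by summing cross products.
For vertices (7,-9), (4,-1), (1,-9):
Signed sum = 7*-1 - 4*-9 + 4*-9 - 1*-1 + 1*-9 - 7*-9
= 29 + -35 + 54 = 48
Area = (1/2)|48| = 24.

24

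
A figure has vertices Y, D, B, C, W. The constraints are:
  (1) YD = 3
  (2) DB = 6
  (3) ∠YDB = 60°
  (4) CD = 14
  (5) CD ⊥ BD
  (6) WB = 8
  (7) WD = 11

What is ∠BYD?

Step 1: By the law of cosines on triangle YDB: YB² = 3² + 6² − 2·3·6·cos(60°) = 27, so YB = 3·√3.
Step 2: By the inverse law of cosines on triangle BYD: cos(∠BYD) = ((3·√3)² + 3² − 6²) / (2·3·√3·3) = 0/31.18 = 0, so ∠BYD = 90°.

Therefore, the measure of angle ∠BYD = 90°.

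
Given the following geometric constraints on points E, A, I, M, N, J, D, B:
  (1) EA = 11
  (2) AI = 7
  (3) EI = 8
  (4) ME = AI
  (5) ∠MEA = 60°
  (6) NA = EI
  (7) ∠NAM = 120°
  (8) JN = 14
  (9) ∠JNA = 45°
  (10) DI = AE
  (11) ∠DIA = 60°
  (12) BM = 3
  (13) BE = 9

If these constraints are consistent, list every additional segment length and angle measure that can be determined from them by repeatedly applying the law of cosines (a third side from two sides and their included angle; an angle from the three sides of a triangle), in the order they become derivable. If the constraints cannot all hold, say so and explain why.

The constraints are consistent. Derivable facts, in order:
After 1 step:
- AD = √93
- AJ ≈ 10.08
- AM = √93
- ∠AEI = 39.4°
- ∠AIE = 94.1°
- ∠BEM = 16.2°
- ∠BME = 123.2°
- ∠EAI = 46.5°
- ∠EBM = 40.6°
After 2 steps:
- MN ≈ 15.3
- ∠ADI = 38.95°
- ∠AJN = 34.14°
- ∠AME = 81.05°
- ∠DAI = 81.05°
- ∠EAM = 38.95°
- ∠JAN = 100.86°
After 3 steps:
- ∠AMN = 26.92°
- ∠ANM = 33.08°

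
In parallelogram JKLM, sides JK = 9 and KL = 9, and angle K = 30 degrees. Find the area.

The area of a parallelogram equals the product of two adjacent sides times the sine of the included angle.
This is because the height equals 9 * sin(30°) = 9/2.
Area = 9 * 9/2 = 81/2

81/2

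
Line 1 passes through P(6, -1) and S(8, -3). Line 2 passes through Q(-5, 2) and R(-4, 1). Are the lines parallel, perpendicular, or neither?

Slope of line 1: m1 = (-3 - -1)/(8 - 6) = -2/2 = -1
Slope of line 2: m2 = (1 - 2)/(-4 - -5) = -1/1 = -1
m1 = m2, so the lines are parallel.

Parallel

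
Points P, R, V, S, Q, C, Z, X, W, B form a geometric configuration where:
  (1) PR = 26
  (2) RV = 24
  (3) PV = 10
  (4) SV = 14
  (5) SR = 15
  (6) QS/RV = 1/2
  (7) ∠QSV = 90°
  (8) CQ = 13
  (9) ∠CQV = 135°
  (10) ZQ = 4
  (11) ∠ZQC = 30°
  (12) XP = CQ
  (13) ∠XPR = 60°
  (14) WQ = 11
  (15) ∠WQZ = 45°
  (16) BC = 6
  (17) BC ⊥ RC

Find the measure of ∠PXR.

From the given relations: XP = CQ = 13.
Step 1: By the law of cosines on triangle XPR: XR² = 13² + 26² − 2·13·26·cos(60°) = 507, so XR = 13·√3.
Step 2: By the inverse law of cosines on triangle PXR: cos(∠PXR) = (13² + (13·√3)² − 26²) / (2·13·13·√3) = 0/585.43 = 0, so ∠PXR = 90°.

Therefore, the measure of angle ∠PXR = 90°.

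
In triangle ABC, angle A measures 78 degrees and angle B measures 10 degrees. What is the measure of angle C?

angle C = 180 - 78 - 10 = 92 degrees.

92 degrees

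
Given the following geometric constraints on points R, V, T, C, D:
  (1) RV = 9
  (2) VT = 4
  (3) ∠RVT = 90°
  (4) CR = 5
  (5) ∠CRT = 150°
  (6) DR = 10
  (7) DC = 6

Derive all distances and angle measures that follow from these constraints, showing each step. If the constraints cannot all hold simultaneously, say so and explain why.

The constraints are consistent.

Step 1: From RV = 9, VT = 4, and ∠RVT = 90°, by the law of cosines:
  RT² = RV² + VT² - 2·RV·VT·cos(90°) = 81 + 16 - 0 = 97
  RT = √97

Step 2: From RC = 5, RD = 10, CD = 6, by the inverse law of cosines:
  cos(∠CRD) = (RC² + RD² - CD²) / (2·RC·RD)
  ∠CRD = 27.13°

Step 3: From CD = 6, CR = 5, DR = 10, by the inverse law of cosines:
  cos(∠DCR) = (CD² + CR² - DR²) / (2·CD·CR)
  ∠DCR = 130.54°

Step 4: From DC = 6, DR = 10, CR = 5, by the inverse law of cosines:
  cos(∠CDR) = (DC² + DR² - CR²) / (2·DC·DR)
  ∠CDR = 22.33°

Step 5: From TR = √97, RC = 5, and ∠TRC = 150°, by the law of cosines:
  TC² = TR² + RC² - 2·TR·RC·cos(150°) = 97 + 25 + 85.29 = 207.3
  TC ≈ 14.4

Step 6: From RT = √97, RV = 9, TV = 4, by the inverse law of cosines:
  cos(∠TRV) = (RT² + RV² - TV²) / (2·RT·RV)
  ∠TRV = 23.96°

Step 7: From TR = √97, TV = 4, RV = 9, by the inverse law of cosines:
  cos(∠RTV) = (TR² + TV² - RV²) / (2·TR·TV)
  ∠RTV = 66.04°

Step 8: From TC = 14.4, TR = √97, CR = 5, by the inverse law of cosines:
  cos(∠CTR) = (TC² + TR² - CR²) / (2·TC·TR)
  ∠CTR = 10°

Step 9: From CR = 5, CT = 14.4, RT = √97, by the inverse law of cosines:
  cos(∠RCT) = (CR² + CT² - RT²) / (2·CR·CT)
  ∠RCT = 20°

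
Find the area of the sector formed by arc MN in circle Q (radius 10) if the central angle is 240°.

Sector area = πr² × θ/360
= π × 10² × 2/3
= π × 100 × 2/3
= 200*pi/3

200*pi/3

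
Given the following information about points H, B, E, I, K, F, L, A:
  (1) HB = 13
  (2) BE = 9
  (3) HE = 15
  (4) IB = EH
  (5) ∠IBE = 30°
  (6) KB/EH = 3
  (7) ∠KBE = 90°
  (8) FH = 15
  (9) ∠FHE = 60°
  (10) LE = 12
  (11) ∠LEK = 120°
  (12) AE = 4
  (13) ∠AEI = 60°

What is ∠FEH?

Step 1: By the law of cosines on triangle EHF: EF² = 15² + 15² − 2·15·15·cos(60°) = 225, so EF = 15.
Step 2: By the inverse law of cosines on triangle FEH: cos(∠FEH) = (15² + 15² − 15²) / (2·15·15) = 225/450 = 0.5, so ∠FEH = 60°.

Therefore, the measure of angle ∠FEH = 60°.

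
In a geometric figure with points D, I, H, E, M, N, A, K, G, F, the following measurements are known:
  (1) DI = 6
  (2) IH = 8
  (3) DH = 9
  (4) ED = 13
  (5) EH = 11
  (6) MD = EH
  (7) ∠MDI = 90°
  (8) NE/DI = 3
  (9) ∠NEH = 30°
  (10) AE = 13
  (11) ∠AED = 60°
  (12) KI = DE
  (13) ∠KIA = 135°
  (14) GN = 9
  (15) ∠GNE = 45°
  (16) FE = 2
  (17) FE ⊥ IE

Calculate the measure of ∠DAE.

Step 1: By the law of cosines on triangle AED: AD² = 13² + 13² − 2·13·13·cos(60°) = 169, so AD = 13.
Step 2: By the inverse law of cosines on triangle DAE: cos(∠DAE) = (13² + 13² − 13²) / (2·13·13) = 169/338 = 0.5, so ∠DAE = 60°.

Therefore, the measure of angle ∠DAE = 60°.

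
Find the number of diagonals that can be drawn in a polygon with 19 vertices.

The number of diagonals in an n-gon is n(n - 3)/2.
For n = 19: 19(19 - 3)/2 = 19 × 16 / 2 = 152.

152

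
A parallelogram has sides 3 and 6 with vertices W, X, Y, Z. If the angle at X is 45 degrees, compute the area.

Area = a * b * sin(theta)
Area = 3 * 6 * sin(45 degrees)
Area = 18 * sqrt(2)/2
Area = 9*sqrt(2)

9*sqrt(2)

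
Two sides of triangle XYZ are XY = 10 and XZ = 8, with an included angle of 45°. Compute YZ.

When two sides and the included angle are known, the law of cosines gives the third side.
c^2 = a^2 + b^2 - 2ab cos(C) generalizes the Pythagorean theorem to non-right triangles.
Here: YZ^2 = 100 + 64 - 160*(sqrt(2)/2) = 164 - 80*sqrt(2)
YZ = 2*sqrt(41 - 20*sqrt(2))

2*sqrt(41 - 20*sqrt(2))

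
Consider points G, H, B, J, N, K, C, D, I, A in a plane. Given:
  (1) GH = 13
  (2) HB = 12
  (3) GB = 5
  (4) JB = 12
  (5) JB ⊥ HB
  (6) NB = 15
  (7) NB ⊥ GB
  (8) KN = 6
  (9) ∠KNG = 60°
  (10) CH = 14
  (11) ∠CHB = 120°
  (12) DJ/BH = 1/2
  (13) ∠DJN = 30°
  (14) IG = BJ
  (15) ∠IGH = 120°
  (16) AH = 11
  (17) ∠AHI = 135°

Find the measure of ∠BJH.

Step 1: By the law of cosines on triangle JBH: JH² = 12² + 12² − 2·12·12·cos(90°) = 288, so JH = 12·√2.
Step 2: By the inverse law of cosines on triangle BJH: cos(∠BJH) = (12² + (12·√2)² − 12²) / (2·12·12·√2) = 288/407.29 = 0.7071, so ∠BJH = 45°.

Therefore, the measure of angle ∠BJH = 45°.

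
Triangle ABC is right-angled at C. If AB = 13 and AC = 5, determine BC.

Rearranging the Pythagorean theorem to solve for the unknown leg:
leg^2 = hypotenuse^2 - known_leg^2 = 169 - 25 = 144
leg = sqrt(144) = 12.

12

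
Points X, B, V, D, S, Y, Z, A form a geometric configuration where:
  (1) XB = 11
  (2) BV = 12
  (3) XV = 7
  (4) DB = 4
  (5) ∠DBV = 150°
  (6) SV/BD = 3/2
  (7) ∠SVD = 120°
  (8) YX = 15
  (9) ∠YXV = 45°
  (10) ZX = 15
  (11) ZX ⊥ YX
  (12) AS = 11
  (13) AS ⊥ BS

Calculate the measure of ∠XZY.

Step 1: By the law of cosines on triangle ZXY: ZY² = 15² + 15² − 2·15·15·cos(90°) = 450, so ZY = 15·√2.
Step 2: By the inverse law of cosines on triangle XZY: cos(∠XZY) = (15² + (15·√2)² − 15²) / (2·15·15·√2) = 450/636.4 = 0.7071, so ∠XZY = 45°.

Therefore, the measure of angle ∠XZY = 45°.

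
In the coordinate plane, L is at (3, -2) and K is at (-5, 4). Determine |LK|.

d = sqrt((-5 - 3)^2 + (4 - -2)^2)
d = sqrt(-8^2 + 6^2)
d = sqrt(64 + 36)
d = sqrt(100) = 10

10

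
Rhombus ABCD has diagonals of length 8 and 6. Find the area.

Area of a rhombus = (d1 * d2) / 2
Area = (8 * 6) / 2
Area = 48 / 2
Area = 24

24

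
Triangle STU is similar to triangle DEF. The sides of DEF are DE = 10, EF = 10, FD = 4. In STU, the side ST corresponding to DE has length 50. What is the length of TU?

Similar triangles have proportional sides. Setting up the proportion:
ST / DE = TU / EF
50 / 10 = TU / 10
TU = 10 * 50 / 10 = 50.

50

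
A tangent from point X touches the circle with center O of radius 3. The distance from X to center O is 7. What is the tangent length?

The tangent, radius, and line from the external point to the center form a right triangle.
The right angle is where the tangent meets the radius.
By the Pythagorean theorem: tangent² + 3² = 7²
tangent² = 49 - 9 = 40
tangent = 2*sqrt(10)

2*sqrt(10)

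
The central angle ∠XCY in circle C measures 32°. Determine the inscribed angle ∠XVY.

An inscribed angle intercepts an arc from a point on the circle, while the central angle intercepts the same arc from the center.
The inscribed angle is always half the central angle: 32° / 2 = 16°.

16°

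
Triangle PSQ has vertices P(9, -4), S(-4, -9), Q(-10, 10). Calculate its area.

Using the Shoelace formula for a triangle:
Area = (1/2)|x0(y1 - y2) + x1(y2 - y0) + x2(y0 - y1)|
Area = (1/2)|9(-9 - 10) + -4(10 - -4) + -10(-4 - -9)|
Area = (1/2)|-171 + -56 + -50|
Area = (1/2)|-277|
Area = (1/2)(277)
Area = 277/2

277/2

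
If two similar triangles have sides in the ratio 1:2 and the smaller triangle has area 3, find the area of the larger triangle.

For similar figures, the area ratio equals the square of the side ratio.
Side ratio (the smaller triangle to the larger triangle) = 1:2, so area ratio = 1^2:2^2 = 1:4.
If the area of the smaller triangle is 3, then the area of the larger triangle = 3 * (4/1) = 12.

12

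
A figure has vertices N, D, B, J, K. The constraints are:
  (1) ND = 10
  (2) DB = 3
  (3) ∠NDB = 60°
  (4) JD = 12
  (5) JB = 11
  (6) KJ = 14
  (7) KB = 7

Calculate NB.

Step 1: By the law of cosines on triangle NDB: NB² = 10² + 3² − 2·10·3·cos(60°) = 79, so NB = √79.

Therefore, the length of NB = √79.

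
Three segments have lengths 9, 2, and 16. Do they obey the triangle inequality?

No.
The triangle inequality is violated: 9 + 2 = 11 ≤ 16.
These lengths cannot form a triangle.

No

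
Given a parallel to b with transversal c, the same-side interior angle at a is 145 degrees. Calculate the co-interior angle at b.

Co-interior angles sum to 180: 180 - 145 = 35 degrees.

35 degrees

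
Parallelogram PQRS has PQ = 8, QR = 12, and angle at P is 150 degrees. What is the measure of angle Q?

In a parallelogram, consecutive angles are supplementary (sum to 180°).
angle Q = 180 - angle P
angle Q = 180 - 150
angle Q = 30 degrees

30 degrees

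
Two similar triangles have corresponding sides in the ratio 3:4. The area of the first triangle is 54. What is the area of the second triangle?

Area ratio = (3/4)^2 = 9/16. Area of the second triangle = 54 * 16/9 = 96.

96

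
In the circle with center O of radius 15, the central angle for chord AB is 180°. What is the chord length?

Chord length = 2r sin(θ/2)
= 2 × 15 × sin(180°/2)
= 2 × 15 × sin(90°)
= 30

30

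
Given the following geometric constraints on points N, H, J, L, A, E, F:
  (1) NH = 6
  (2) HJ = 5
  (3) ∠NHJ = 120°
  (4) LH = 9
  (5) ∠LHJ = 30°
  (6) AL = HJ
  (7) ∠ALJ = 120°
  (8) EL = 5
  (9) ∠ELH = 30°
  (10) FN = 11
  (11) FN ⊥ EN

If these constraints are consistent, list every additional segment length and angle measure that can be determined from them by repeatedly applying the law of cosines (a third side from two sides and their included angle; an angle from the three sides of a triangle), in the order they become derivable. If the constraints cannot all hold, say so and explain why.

The constraints are consistent. Derivable facts, in order:
After 1 step:
- HE ≈ 5.3
- JL ≈ 5.3
- NJ = √91
After 2 steps:
- JA ≈ 8.92
- ∠EHL = 28.16°
- ∠HEL = 121.84°
- ∠HJL = 121.84°
- ∠HJN = 33°
- ∠HLJ = 28.16°
- ∠HNJ = 27°
After 3 steps:
- ∠AJL = 29.05°
- ∠JAL = 30.95°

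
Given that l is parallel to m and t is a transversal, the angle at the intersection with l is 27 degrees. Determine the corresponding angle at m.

Corresponding angles are equal: 27 degrees.

27 degrees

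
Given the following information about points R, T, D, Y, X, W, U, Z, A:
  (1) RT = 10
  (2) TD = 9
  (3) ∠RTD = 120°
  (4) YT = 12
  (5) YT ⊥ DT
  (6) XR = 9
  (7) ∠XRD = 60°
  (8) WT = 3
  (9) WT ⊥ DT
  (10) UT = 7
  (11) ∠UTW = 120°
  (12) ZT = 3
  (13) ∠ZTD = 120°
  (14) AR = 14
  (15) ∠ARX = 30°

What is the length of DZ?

Step 1: By the law of cosines on triangle DTZ: DZ² = 9² + 3² − 2·9·3·cos(120°) = 117, so DZ = 3·√13.

Therefore, the length of DZ = 3·√13.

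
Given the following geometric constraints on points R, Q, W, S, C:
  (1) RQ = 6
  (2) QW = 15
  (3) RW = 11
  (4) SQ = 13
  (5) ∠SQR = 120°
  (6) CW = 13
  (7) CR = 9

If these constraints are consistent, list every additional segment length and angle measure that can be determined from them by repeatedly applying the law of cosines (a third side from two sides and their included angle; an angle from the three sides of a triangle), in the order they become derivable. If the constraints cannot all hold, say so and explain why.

The constraints are consistent. Derivable facts, in order:
After 1 step:
- RS ≈ 16.82
- ∠CRW = 80.41°
- ∠CWR = 43.05°
- ∠QRW = 121.01°
- ∠QWR = 20.05°
- ∠RCW = 56.54°
- ∠RQW = 38.94°
After 2 steps:
- ∠QRS = 42.01°
- ∠QSR = 17.99°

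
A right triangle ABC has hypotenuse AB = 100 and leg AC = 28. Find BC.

BC = sqrt(100^2 - 28^2) = sqrt(9216) = 96

96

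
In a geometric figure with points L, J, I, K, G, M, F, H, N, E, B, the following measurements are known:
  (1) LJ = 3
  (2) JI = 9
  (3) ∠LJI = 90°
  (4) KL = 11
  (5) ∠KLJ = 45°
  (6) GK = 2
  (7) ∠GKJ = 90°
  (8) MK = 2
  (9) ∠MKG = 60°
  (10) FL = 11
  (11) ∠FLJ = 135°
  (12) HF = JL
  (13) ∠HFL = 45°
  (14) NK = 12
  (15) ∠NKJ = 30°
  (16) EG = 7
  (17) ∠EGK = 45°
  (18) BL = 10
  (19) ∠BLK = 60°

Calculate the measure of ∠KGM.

Step 1: By the law of cosines on triangle GKM: GM² = 2² + 2² − 2·2·2·cos(60°) = 4, so GM = 2.
Step 2: By the inverse law of cosines on triangle KGM: cos(∠KGM) = (2² + 2² − 2²) / (2·2·2) = 4/8 = 0.5, so ∠KGM = 60°.

Therefore, the measure of angle ∠KGM = 60°.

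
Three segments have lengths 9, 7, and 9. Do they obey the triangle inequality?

Check all three triangle inequalities:
9 + 7 = 16 > 9 ✓
9 + 9 = 18 > 7 ✓
7 + 9 = 16 > 9 ✓
All conditions hold, so these sides form a valid triangle.

Yes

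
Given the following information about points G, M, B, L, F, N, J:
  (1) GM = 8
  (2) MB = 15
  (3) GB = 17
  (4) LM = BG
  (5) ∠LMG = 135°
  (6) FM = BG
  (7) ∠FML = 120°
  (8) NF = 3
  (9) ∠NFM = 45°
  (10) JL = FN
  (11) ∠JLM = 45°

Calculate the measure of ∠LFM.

From the given relations: FM = BG = 17; LM = BG = 17.
Step 1: By the law of cosines on triangle FML: FL² = 17² + 17² − 2·17·17·cos(120°) = 867, so FL = 17·√3.
Step 2: By the inverse law of cosines on triangle LFM: cos(∠LFM) = ((17·√3)² + 17² − 17²) / (2·17·√3·17) = 867/1001.13 = 0.866, so ∠LFM = 30°.

Therefore, the measure of angle ∠LFM = 30°.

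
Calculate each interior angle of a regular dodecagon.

Each interior angle of a regular n-gon is (n - 2) * 180 / n.
For n = 12: (12 - 2) * 180 / 12 = 1800/12 = 150 degrees.

150 degrees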